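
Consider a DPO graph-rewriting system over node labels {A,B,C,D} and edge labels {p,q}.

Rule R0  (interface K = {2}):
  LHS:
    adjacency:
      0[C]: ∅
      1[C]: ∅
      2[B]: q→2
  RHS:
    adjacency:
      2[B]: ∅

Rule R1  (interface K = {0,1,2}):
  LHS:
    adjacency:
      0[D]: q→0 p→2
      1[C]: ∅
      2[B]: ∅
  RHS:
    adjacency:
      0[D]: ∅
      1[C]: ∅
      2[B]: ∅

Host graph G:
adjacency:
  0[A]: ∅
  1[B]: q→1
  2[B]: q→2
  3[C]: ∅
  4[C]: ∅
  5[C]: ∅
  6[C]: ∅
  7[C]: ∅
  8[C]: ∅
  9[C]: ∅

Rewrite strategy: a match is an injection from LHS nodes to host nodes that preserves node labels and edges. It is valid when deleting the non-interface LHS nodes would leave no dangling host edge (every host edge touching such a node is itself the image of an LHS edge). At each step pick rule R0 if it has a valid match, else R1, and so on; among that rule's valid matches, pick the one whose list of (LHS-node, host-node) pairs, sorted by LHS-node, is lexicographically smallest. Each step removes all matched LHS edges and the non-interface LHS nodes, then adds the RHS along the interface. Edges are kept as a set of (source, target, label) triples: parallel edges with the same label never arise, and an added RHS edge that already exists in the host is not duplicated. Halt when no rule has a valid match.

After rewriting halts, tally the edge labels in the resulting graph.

[0] host  ⇒  10 nodes, 2 edges  {1-q->1 2-q->2}
[1] R0 @ {0↦3, 1↦4, 2↦1}  ⇒  8 nodes, 1 edges  {2-q->2}
[2] R0 @ {0↦5, 1↦6, 2↦2}  ⇒  6 nodes, 0 edges  {∅}
final graph: no rule applies after step 2
NF edges: []

Answer: (no edges)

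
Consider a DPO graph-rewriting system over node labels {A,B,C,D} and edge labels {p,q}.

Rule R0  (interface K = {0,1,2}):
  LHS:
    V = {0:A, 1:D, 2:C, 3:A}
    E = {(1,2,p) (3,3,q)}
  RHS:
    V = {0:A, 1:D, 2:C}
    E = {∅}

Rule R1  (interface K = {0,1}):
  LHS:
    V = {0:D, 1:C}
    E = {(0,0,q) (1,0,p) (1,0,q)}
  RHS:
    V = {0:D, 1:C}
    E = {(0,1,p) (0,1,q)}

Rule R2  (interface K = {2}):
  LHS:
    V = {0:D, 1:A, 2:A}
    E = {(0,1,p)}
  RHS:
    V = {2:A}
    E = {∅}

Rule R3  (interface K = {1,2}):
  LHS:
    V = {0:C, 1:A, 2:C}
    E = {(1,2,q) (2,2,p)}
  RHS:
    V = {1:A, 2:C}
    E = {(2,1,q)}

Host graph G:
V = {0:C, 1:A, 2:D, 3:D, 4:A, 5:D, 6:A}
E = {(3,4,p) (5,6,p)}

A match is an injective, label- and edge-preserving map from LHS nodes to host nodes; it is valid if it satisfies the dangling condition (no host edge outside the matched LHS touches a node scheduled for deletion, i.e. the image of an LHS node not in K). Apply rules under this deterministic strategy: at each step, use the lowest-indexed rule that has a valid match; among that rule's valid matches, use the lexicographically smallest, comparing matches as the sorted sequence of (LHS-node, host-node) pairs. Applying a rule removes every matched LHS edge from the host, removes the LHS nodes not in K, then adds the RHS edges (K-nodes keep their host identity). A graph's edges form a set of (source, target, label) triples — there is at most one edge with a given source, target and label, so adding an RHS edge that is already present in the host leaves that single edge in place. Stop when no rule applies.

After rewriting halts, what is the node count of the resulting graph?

Answer: 3

Derivation:
initial: |V|=7 |E|=2  E = 3-p->4 5-p->6
step 1: apply R2 at {0↦3, 1↦4, 2↦1}  → |V|=5 |E|=1  E = 5-p->6
step 2: apply R2 at {0↦5, 1↦6, 2↦1}  → |V|=3 |E|=0  E = ∅
final graph: no rule applies after step 2
NF nodes: {0:C, 1:A, 2:D}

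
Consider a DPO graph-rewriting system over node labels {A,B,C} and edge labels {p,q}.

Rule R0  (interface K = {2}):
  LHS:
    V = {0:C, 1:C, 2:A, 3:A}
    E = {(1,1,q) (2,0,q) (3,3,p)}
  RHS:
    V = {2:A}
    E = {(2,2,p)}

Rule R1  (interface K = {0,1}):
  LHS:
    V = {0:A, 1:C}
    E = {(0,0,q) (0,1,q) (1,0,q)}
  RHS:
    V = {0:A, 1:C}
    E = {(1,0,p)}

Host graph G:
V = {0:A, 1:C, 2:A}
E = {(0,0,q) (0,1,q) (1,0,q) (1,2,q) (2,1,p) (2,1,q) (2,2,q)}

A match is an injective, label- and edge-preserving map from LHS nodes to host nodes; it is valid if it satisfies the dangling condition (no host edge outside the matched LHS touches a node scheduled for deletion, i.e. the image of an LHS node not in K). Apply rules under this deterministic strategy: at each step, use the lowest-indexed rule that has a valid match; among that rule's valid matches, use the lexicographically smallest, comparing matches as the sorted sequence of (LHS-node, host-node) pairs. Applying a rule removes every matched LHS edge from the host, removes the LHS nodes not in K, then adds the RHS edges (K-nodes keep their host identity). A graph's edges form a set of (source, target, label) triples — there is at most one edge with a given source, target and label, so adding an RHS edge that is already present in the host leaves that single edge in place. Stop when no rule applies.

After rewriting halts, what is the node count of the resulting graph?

[0] host  ⇒  3 nodes, 7 edges  {0-q->0 0-q->1 1-q->0 1-q->2 2-p->1 2-q->1 2-q->2}
[1] R1 @ {0↦0, 1↦1}  ⇒  3 nodes, 5 edges  {1-p->0 1-q->2 2-p->1 2-q->1 2-q->2}
[2] R1 @ {0↦2, 1↦1}  ⇒  3 nodes, 3 edges  {1-p->0 1-p->2 2-p->1}
normal form: no rule applies after step 2
NF nodes: {0:A, 1:C, 2:A}

Answer: 3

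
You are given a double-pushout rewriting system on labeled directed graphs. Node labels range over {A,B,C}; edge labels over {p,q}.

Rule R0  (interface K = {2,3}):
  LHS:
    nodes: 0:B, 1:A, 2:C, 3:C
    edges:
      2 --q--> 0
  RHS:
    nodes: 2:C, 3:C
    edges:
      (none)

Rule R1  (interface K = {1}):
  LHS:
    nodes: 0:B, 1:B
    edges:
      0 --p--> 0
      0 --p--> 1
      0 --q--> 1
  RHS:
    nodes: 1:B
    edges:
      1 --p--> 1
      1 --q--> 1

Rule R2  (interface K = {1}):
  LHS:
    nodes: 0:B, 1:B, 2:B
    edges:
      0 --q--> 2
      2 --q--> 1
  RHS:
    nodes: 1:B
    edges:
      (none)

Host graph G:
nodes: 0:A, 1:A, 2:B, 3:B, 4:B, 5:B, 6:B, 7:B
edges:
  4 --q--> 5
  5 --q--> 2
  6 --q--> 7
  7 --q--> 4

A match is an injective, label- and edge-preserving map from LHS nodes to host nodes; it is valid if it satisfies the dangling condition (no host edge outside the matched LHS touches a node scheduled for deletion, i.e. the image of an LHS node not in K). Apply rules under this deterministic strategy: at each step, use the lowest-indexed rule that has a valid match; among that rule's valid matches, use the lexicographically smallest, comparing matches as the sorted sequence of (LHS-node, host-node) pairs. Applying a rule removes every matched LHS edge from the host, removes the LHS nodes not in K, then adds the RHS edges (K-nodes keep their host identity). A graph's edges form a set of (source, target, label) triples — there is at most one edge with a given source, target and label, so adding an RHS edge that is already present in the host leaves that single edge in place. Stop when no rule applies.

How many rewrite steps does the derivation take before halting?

Answer: 2

Derivation:
[0] host  ⇒  8 nodes, 4 edges  {4-q->5 5-q->2 6-q->7 7-q->4}
[1] R2 @ {0↦6, 1↦4, 2↦7}  ⇒  6 nodes, 2 edges  {4-q->5 5-q->2}
[2] R2 @ {0↦4, 1↦2, 2↦5}  ⇒  4 nodes, 0 edges  {∅}
halt: no rule applies after step 2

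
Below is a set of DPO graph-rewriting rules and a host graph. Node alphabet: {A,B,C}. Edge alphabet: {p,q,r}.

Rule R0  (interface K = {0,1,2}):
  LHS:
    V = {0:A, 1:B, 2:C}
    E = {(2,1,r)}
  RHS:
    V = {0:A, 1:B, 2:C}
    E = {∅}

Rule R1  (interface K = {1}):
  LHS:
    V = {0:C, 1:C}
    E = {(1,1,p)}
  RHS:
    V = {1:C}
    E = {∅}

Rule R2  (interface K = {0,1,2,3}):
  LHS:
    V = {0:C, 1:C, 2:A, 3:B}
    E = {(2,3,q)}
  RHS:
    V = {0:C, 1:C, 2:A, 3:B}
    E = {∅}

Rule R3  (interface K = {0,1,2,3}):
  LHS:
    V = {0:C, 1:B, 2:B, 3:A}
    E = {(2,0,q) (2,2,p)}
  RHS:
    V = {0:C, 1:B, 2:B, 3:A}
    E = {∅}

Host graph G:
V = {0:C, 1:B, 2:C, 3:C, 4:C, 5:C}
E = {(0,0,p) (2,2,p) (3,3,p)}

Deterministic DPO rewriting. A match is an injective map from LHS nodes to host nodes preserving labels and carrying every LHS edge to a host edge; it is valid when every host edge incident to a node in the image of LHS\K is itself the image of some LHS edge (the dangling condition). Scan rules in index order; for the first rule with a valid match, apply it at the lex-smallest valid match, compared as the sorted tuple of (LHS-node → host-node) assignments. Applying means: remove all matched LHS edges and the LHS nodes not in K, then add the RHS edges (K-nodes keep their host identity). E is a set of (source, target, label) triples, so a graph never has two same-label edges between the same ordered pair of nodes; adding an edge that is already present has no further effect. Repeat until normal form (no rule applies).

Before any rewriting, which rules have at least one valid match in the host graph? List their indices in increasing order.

R0: no valid match — LHS pattern not found
R1: 6 valid matches — {0↦4, 1↦0}, {0↦4, 1↦2}, {0↦4, 1↦3} (+3 more)
R2: no valid match — LHS pattern not found
R3: no valid match — LHS pattern not found

Answer: [R1]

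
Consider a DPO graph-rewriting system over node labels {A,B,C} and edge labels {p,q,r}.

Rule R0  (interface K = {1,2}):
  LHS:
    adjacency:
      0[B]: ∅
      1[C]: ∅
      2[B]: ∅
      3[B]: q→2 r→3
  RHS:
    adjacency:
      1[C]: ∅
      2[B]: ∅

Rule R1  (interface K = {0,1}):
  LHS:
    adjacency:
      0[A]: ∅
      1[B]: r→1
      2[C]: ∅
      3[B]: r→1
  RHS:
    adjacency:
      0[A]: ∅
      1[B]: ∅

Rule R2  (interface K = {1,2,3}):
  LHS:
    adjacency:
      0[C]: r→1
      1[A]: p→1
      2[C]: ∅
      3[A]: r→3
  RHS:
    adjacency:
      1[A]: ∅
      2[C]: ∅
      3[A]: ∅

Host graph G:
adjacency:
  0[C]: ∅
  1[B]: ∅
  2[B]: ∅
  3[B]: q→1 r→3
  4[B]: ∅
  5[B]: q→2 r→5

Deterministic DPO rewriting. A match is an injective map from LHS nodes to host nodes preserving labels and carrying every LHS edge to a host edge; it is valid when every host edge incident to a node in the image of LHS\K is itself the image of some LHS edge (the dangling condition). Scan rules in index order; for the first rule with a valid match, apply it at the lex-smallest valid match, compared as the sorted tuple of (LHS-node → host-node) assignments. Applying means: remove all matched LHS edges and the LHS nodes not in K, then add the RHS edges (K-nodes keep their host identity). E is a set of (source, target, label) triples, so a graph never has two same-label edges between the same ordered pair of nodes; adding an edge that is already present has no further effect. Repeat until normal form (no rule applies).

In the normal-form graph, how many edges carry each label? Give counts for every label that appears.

Answer: (no edges)

Derivation:
[0] host  ⇒  6 nodes, 4 edges  {3-q->1 3-r->3 5-q->2 5-r->5}
[1] R0 @ {0↦4, 1↦0, 2↦1, 3↦3}  ⇒  4 nodes, 2 edges  {5-q->2 5-r->5}
[2] R0 @ {0↦1, 1↦0, 2↦2, 3↦5}  ⇒  2 nodes, 0 edges  {∅}
normal form: no rule applies after step 2
NF edges: []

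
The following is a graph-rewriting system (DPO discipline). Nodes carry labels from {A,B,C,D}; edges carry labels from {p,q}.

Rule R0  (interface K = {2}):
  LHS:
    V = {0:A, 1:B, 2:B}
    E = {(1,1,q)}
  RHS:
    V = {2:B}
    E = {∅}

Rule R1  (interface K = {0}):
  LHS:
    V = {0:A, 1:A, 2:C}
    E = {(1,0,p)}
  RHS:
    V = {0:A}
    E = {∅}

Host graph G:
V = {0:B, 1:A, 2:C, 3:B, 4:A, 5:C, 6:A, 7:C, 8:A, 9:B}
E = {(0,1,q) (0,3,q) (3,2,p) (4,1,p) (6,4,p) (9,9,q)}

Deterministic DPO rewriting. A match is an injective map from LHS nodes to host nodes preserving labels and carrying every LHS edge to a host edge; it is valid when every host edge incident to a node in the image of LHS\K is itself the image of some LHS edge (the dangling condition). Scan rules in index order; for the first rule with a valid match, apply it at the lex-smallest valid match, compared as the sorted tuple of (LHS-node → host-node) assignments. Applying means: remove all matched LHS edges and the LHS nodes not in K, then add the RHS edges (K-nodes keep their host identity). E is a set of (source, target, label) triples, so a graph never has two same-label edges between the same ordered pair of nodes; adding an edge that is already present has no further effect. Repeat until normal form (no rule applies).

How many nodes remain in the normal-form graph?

[0] host  ⇒  10 nodes, 6 edges  {0-q->1 0-q->3 3-p->2 4-p->1 6-p->4 9-q->9}
[1] R0 @ {0↦8, 1↦9, 2↦0}  ⇒  8 nodes, 5 edges  {0-q->1 0-q->3 3-p->2 4-p->1 6-p->4}
[2] R1 @ {0↦4, 1↦6, 2↦5}  ⇒  6 nodes, 4 edges  {0-q->1 0-q->3 3-p->2 4-p->1}
[3] R1 @ {0↦1, 1↦4, 2↦7}  ⇒  4 nodes, 3 edges  {0-q->1 0-q->3 3-p->2}
halt: no rule applies after step 3
NF nodes: {0:B, 1:A, 2:C, 3:B}

Answer: 4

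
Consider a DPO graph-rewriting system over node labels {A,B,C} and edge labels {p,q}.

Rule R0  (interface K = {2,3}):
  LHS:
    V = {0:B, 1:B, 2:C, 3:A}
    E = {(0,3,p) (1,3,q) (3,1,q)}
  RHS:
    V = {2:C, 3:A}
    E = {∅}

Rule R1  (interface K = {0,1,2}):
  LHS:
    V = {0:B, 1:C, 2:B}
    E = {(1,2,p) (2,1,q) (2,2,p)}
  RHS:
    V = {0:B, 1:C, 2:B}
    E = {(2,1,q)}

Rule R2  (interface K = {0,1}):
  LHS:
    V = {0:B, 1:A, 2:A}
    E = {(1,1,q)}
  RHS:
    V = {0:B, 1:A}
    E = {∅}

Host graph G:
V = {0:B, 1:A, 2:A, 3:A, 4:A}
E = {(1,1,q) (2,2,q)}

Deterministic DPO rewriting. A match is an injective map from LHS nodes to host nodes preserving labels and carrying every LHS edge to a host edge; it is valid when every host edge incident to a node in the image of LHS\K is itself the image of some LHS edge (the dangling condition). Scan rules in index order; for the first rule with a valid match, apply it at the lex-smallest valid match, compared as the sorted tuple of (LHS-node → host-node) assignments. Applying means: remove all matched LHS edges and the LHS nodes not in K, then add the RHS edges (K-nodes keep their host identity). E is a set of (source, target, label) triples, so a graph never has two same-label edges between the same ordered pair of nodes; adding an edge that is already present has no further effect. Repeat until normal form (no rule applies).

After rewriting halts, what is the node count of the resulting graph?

[0] host  ⇒  5 nodes, 2 edges  {1-q->1 2-q->2}
[1] R2 @ {0↦0, 1↦1, 2↦3}  ⇒  4 nodes, 1 edges  {2-q->2}
[2] R2 @ {0↦0, 1↦2, 2↦1}  ⇒  3 nodes, 0 edges  {∅}
halt: no rule applies after step 2
NF nodes: {0:B, 2:A, 4:A}

Answer: 3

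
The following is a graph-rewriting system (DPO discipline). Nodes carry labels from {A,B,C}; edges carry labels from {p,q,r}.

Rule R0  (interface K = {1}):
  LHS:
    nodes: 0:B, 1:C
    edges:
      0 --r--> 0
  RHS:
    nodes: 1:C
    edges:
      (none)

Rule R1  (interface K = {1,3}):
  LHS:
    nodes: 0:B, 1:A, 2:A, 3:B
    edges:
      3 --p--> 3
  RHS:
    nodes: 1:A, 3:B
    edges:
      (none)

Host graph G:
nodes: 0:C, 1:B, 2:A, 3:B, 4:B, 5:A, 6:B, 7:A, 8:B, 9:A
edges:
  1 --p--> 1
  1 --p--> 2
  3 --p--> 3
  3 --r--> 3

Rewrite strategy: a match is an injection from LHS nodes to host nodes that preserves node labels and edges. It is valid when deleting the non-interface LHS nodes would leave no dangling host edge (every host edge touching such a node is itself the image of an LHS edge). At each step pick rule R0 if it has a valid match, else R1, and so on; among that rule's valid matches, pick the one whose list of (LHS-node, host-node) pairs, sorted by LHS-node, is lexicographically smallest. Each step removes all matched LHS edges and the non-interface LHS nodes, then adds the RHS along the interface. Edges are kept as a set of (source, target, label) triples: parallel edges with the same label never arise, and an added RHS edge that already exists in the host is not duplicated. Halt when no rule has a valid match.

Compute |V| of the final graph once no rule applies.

[0] host  ⇒  10 nodes, 4 edges  {1-p->1 1-p->2 3-p->3 3-r->3}
[1] R1 @ {0↦4, 1↦2, 2↦5, 3↦1}  ⇒  8 nodes, 3 edges  {1-p->2 3-p->3 3-r->3}
[2] R1 @ {0↦6, 1↦2, 2↦7, 3↦3}  ⇒  6 nodes, 2 edges  {1-p->2 3-r->3}
[3] R0 @ {0↦3, 1↦0}  ⇒  5 nodes, 1 edges  {1-p->2}
final graph: no rule applies after step 3
NF nodes: {0:C, 1:B, 2:A, 8:B, 9:A}

Answer: 5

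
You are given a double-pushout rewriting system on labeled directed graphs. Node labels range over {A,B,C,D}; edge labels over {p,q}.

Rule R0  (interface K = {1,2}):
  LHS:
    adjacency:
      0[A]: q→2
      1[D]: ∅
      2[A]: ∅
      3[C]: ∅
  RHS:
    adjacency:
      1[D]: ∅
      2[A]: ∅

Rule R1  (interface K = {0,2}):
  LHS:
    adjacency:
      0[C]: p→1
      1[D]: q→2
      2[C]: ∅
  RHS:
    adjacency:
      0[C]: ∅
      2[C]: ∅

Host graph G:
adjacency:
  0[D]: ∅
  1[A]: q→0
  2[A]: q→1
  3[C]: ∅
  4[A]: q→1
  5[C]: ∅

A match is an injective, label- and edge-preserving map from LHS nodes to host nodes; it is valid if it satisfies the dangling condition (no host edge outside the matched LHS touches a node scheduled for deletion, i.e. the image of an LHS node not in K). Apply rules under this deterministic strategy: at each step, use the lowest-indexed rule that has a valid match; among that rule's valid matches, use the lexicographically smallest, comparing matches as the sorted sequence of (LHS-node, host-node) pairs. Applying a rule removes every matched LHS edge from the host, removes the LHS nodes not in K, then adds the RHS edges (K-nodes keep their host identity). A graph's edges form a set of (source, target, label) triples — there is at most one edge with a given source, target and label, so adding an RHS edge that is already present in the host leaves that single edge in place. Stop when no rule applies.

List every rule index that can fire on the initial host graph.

Answer: [R0]

Steps:
R0: 4 valid matches — {0↦2, 1↦0, 2↦1, 3↦3}, {0↦2, 1↦0, 2↦1, 3↦5}, {0↦4, 1↦0, 2↦1, 3↦3} (+1 more)
R1: no valid match — LHS pattern not found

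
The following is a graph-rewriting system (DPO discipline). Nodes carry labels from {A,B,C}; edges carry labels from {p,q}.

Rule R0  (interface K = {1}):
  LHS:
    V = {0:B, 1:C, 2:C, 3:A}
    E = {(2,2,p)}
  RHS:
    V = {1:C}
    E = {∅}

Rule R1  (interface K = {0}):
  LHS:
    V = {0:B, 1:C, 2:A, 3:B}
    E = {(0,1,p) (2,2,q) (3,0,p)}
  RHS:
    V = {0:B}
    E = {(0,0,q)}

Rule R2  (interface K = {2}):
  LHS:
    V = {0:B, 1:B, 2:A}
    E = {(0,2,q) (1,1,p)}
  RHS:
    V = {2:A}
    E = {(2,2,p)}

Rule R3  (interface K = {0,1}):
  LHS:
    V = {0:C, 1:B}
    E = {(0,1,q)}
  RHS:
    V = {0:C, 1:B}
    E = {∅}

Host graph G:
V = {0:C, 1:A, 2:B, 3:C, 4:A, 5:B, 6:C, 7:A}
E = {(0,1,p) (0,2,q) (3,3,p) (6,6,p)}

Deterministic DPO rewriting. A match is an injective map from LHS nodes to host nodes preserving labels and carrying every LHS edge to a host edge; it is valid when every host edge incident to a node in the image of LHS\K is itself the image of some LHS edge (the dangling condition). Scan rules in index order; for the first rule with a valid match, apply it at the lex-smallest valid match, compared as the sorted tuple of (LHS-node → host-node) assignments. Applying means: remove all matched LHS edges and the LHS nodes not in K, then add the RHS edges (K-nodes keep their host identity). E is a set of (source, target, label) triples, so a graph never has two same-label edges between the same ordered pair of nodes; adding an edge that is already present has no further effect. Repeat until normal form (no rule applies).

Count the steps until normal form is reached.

initial: |V|=8 |E|=4  E = 0-p->1 0-q->2 3-p->3 6-p->6
step 1: apply R0 at {0↦5, 1↦0, 2↦3, 3↦4}  → |V|=5 |E|=3  E = 0-p->1 0-q->2 6-p->6
step 2: apply R3 at {0↦0, 1↦2}  → |V|=5 |E|=2  E = 0-p->1 6-p->6
step 3: apply R0 at {0↦2, 1↦0, 2↦6, 3↦7}  → |V|=2 |E|=1  E = 0-p->1
halt: no rule applies after step 3

Answer: 3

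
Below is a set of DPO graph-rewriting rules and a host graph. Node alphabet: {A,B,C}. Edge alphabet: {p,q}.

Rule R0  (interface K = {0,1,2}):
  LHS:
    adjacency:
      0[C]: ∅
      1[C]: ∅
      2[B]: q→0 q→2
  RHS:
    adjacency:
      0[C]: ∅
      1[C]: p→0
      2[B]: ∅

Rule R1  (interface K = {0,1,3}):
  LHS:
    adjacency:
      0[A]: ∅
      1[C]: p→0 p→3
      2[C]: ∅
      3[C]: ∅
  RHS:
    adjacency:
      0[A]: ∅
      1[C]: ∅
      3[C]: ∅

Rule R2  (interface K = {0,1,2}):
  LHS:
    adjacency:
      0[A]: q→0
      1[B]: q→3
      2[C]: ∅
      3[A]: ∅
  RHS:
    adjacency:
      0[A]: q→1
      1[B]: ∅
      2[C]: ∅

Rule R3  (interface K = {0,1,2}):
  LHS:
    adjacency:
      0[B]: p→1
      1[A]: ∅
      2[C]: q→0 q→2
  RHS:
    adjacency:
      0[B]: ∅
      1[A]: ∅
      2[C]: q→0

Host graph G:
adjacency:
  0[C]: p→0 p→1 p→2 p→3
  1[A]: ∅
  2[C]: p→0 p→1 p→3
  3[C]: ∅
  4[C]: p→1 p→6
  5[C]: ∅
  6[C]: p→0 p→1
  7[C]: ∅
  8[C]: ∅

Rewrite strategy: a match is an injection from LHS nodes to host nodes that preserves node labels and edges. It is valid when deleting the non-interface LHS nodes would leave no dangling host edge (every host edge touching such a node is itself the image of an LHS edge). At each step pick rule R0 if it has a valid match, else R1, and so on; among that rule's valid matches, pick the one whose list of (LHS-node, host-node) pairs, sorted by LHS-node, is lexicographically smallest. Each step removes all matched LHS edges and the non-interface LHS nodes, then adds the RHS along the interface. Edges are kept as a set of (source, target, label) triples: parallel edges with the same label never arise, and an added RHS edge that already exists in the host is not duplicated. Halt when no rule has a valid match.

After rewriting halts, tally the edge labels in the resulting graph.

Answer: p:3

Derivation:
start.  V:9 E:11  edges: 0-p->0 0-p->1 0-p->2 0-p->3 2-p->0 2-p->1 2-p->3 4-p->1 4-p->6 6-p->0 6-p->1
1. fire R1 via {0↦1, 1↦0, 2↦5, 3↦2}  →  V:8 E:9  edges: 0-p->0 0-p->3 2-p->0 2-p->1 2-p->3 4-p->1 4-p->6 6-p->0 6-p->1
2. fire R1 via {0↦1, 1↦2, 2↦7, 3↦0}  →  V:7 E:7  edges: 0-p->0 0-p->3 2-p->3 4-p->1 4-p->6 6-p->0 6-p->1
3. fire R1 via {0↦1, 1↦4, 2↦8, 3↦6}  →  V:6 E:5  edges: 0-p->0 0-p->3 2-p->3 6-p->0 6-p->1
4. fire R1 via {0↦1, 1↦6, 2↦4, 3↦0}  →  V:5 E:3  edges: 0-p->0 0-p->3 2-p->3
halt: no rule applies after step 4
NF edges: [(0, 0, 'p'), (0, 3, 'p'), (2, 3, 'p')]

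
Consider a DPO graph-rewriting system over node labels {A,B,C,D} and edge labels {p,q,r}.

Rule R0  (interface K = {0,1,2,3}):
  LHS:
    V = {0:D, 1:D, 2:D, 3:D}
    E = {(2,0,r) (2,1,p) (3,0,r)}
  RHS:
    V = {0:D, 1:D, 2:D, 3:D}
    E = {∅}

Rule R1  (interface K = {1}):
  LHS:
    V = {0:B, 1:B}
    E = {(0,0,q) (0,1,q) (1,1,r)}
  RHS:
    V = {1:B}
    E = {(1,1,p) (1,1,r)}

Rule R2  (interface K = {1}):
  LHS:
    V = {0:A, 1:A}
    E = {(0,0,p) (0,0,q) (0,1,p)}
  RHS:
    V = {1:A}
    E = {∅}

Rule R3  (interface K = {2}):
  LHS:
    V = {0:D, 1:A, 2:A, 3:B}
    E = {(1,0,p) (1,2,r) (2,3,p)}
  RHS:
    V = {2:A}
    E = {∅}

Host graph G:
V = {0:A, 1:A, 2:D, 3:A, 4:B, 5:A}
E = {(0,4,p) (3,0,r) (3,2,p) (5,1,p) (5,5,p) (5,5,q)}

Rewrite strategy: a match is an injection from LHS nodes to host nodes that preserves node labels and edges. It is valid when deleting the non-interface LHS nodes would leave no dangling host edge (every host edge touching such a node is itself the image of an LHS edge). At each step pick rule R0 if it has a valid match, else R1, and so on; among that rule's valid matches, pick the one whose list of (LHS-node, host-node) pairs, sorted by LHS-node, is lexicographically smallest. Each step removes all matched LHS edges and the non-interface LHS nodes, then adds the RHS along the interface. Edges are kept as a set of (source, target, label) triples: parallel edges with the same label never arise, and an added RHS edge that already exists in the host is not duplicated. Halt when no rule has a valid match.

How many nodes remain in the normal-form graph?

[0] host  ⇒  6 nodes, 6 edges  {0-p->4 3-r->0 3-p->2 5-p->1 5-p->5 5-q->5}
[1] R2 @ {0↦5, 1↦1}  ⇒  5 nodes, 3 edges  {0-p->4 3-r->0 3-p->2}
[2] R3 @ {0↦2, 1↦3, 2↦0, 3↦4}  ⇒  2 nodes, 0 edges  {∅}
halt: no rule applies after step 2
NF nodes: {0:A, 1:A}

Answer: 2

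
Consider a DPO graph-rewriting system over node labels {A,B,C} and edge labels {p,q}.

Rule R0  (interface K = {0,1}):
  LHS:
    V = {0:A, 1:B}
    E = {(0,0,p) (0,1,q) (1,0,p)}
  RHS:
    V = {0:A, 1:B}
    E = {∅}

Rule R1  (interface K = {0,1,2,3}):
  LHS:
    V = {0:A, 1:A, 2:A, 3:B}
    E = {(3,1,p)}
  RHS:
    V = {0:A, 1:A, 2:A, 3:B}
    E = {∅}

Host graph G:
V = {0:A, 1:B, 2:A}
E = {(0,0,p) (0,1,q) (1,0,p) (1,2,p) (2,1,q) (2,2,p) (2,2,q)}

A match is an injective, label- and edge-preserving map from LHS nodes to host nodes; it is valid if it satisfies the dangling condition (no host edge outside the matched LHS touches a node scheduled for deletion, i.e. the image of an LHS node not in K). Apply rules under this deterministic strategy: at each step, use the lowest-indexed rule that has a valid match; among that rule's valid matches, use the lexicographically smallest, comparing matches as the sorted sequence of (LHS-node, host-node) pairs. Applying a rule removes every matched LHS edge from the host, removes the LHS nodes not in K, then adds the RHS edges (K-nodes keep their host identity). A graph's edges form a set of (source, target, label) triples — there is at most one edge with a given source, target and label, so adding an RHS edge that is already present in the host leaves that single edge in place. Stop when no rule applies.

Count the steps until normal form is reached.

Answer: 2

Rewrite trace:
[0] host  ⇒  3 nodes, 7 edges  {0-p->0 0-q->1 1-p->0 1-p->2 2-q->1 2-p->2 2-q->2}
[1] R0 @ {0↦0, 1↦1}  ⇒  3 nodes, 4 edges  {1-p->2 2-q->1 2-p->2 2-q->2}
[2] R0 @ {0↦2, 1↦1}  ⇒  3 nodes, 1 edges  {2-q->2}
halt: no rule applies after step 2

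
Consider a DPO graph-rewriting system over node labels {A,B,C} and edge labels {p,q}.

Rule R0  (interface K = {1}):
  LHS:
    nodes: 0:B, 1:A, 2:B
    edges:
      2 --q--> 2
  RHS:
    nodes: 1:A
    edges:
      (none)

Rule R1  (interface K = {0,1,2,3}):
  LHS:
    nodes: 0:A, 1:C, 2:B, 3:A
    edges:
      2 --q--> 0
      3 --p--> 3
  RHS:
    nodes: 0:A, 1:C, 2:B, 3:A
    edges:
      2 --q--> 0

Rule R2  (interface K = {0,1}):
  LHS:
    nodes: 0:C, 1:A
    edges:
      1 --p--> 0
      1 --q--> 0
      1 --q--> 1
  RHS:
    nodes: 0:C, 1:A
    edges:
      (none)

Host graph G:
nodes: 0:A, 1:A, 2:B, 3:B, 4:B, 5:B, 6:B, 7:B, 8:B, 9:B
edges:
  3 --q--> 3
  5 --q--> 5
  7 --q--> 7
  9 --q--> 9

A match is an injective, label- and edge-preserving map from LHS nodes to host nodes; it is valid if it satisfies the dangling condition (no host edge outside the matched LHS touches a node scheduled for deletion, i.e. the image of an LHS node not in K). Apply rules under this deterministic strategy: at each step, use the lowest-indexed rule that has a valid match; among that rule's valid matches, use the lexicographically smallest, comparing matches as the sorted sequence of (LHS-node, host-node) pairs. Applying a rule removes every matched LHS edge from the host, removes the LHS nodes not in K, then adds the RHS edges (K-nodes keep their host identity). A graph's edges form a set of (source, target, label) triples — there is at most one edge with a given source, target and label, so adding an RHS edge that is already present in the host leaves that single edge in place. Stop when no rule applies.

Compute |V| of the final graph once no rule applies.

initial: |V|=10 |E|=4  E = 3-q->3 5-q->5 7-q->7 9-q->9
step 1: apply R0 at {0↦2, 1↦0, 2↦3}  → |V|=8 |E|=3  E = 5-q->5 7-q->7 9-q->9
step 2: apply R0 at {0↦4, 1↦0, 2↦5}  → |V|=6 |E|=2  E = 7-q->7 9-q->9
step 3: apply R0 at {0↦6, 1↦0, 2↦7}  → |V|=4 |E|=1  E = 9-q->9
step 4: apply R0 at {0↦8, 1↦0, 2↦9}  → |V|=2 |E|=0  E = ∅
normal form: no rule applies after step 4
NF nodes: {0:A, 1:A}

Answer: 2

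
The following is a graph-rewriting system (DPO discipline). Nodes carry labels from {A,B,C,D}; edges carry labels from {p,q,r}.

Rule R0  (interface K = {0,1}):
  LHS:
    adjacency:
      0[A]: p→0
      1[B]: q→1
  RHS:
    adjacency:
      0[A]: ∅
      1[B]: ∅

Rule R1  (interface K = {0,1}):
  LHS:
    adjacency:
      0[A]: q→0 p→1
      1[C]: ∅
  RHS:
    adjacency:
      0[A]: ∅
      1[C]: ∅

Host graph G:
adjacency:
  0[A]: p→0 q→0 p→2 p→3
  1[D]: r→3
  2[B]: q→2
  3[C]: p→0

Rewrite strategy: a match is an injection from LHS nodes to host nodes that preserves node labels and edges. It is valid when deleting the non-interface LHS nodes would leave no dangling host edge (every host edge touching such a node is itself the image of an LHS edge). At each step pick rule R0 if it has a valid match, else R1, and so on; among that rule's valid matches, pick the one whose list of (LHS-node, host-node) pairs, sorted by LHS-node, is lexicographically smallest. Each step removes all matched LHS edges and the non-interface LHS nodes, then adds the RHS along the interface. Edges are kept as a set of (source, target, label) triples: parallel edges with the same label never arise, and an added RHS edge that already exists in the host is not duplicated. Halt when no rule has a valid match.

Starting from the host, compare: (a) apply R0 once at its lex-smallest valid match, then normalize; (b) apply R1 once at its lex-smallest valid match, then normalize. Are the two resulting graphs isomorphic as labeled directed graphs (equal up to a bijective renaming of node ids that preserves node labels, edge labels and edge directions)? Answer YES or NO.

branch R0-first: apply at {0↦0, 1↦2} → |E|=5, then 1 more step(s) → NF |V|=4 |E|=3 V={0:A, 1:D, 2:B, 3:C} E=0-p->2 1-r->3 3-p->0
branch R1-first: apply at {0↦0, 1↦3} → |E|=5, then 1 more step(s) → NF |V|=4 |E|=3 V={0:A, 1:D, 2:B, 3:C} E=0-p->2 1-r->3 3-p->0
graphs isomorphic (equal up to label-preserving node renaming)

Answer: YES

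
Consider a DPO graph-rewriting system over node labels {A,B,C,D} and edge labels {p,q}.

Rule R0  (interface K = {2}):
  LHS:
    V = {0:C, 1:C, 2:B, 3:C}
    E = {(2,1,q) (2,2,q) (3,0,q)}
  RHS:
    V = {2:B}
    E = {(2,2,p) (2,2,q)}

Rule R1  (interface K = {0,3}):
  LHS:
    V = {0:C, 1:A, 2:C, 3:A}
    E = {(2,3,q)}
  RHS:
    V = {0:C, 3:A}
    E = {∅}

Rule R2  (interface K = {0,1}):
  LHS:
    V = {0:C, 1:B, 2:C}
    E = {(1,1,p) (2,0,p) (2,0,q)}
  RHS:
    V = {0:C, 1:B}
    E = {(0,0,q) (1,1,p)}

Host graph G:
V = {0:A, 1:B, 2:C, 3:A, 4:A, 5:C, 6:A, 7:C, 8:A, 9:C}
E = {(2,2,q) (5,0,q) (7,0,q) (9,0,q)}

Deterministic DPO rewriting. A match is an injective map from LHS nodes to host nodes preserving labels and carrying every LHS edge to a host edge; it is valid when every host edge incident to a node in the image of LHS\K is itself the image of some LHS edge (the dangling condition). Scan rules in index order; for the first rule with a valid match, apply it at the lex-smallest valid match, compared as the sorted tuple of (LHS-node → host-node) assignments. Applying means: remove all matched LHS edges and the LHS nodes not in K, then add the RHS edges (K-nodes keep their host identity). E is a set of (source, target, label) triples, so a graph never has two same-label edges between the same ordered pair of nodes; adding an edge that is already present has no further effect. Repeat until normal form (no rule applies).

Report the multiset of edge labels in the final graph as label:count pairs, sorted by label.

Answer: q:1

Derivation:
initial: |V|=10 |E|=4  E = 2-q->2 5-q->0 7-q->0 9-q->0
step 1: apply R1 at {0↦2, 1↦3, 2↦5, 3↦0}  → |V|=8 |E|=3  E = 2-q->2 7-q->0 9-q->0
step 2: apply R1 at {0↦2, 1↦4, 2↦7, 3↦0}  → |V|=6 |E|=2  E = 2-q->2 9-q->0
step 3: apply R1 at {0↦2, 1↦6, 2↦9, 3↦0}  → |V|=4 |E|=1  E = 2-q->2
halt: no rule applies after step 3
NF edges: [(2, 2, 'q')]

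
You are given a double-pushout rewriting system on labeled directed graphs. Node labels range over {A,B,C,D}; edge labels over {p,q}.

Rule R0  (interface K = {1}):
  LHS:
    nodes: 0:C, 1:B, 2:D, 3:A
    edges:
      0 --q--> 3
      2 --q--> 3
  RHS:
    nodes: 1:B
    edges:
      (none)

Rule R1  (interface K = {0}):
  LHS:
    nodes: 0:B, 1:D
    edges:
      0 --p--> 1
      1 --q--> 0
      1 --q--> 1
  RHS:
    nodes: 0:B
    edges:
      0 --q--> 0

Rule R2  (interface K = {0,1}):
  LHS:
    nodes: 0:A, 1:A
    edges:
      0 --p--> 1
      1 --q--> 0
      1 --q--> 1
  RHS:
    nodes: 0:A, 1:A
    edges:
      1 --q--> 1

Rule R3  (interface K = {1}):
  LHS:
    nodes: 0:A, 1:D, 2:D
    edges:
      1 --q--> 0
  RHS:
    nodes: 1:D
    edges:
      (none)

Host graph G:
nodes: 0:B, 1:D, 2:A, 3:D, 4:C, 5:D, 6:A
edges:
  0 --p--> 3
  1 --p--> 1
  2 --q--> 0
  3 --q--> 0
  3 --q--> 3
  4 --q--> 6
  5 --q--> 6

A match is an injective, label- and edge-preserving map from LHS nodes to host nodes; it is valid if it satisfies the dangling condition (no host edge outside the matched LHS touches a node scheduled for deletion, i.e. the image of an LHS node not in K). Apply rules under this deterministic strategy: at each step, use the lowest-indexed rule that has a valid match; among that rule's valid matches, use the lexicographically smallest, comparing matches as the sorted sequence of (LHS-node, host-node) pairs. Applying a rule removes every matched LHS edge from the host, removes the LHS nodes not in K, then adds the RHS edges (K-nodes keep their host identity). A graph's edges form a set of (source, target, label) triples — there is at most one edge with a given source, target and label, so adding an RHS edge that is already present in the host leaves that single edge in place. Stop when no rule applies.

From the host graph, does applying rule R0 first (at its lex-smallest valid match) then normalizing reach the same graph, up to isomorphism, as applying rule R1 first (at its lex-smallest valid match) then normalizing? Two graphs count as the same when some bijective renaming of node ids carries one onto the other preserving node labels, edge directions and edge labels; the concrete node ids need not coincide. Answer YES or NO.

Answer: YES

Derivation:
branch R0-first: apply at {0↦4, 1↦0, 2↦5, 3↦6} → |E|=5, then 1 more step(s) → NF |V|=3 |E|=3 V={0:B, 1:D, 2:A} E=0-q->0 1-p->1 2-q->0
branch R1-first: apply at {0↦0, 1↦3} → |E|=5, then 1 more step(s) → NF |V|=3 |E|=3 V={0:B, 1:D, 2:A} E=0-q->0 1-p->1 2-q->0
graphs isomorphic (equal up to label-preserving node renaming)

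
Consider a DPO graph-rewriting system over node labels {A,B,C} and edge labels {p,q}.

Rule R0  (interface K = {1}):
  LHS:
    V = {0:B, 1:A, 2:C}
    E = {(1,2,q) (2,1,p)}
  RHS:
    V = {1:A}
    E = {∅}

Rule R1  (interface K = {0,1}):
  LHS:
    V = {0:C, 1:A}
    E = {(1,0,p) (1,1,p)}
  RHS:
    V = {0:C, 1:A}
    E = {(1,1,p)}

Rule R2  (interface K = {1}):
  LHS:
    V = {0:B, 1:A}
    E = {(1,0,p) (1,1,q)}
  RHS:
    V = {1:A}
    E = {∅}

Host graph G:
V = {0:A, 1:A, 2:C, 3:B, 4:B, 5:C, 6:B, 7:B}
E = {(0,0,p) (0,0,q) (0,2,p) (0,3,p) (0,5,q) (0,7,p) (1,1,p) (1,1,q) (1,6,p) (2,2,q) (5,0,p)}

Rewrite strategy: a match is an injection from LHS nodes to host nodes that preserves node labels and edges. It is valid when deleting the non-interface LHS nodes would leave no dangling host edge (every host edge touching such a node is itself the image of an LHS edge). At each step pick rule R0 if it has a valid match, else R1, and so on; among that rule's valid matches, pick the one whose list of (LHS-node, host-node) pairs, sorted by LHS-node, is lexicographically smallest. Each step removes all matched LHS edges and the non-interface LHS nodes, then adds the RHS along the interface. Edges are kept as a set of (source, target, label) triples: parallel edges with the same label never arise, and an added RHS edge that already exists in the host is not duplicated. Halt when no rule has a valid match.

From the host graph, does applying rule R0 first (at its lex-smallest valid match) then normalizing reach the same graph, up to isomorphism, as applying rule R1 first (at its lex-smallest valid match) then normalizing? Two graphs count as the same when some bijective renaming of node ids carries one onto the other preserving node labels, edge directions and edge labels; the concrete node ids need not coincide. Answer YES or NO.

branch R0-first: apply at {0↦4, 1↦0, 2↦5} → |E|=9, then 3 more step(s) → NF |V|=4 |E|=4 V={0:A, 1:A, 2:C, 7:B} E=0-p->0 0-p->7 1-p->1 2-q->2
branch R1-first: apply at {0↦2, 1↦0} → |E|=10, then 3 more step(s) → NF |V|=4 |E|=4 V={0:A, 1:A, 2:C, 7:B} E=0-p->0 0-p->7 1-p->1 2-q->2
graphs isomorphic (equal up to label-preserving node renaming)

Answer: YES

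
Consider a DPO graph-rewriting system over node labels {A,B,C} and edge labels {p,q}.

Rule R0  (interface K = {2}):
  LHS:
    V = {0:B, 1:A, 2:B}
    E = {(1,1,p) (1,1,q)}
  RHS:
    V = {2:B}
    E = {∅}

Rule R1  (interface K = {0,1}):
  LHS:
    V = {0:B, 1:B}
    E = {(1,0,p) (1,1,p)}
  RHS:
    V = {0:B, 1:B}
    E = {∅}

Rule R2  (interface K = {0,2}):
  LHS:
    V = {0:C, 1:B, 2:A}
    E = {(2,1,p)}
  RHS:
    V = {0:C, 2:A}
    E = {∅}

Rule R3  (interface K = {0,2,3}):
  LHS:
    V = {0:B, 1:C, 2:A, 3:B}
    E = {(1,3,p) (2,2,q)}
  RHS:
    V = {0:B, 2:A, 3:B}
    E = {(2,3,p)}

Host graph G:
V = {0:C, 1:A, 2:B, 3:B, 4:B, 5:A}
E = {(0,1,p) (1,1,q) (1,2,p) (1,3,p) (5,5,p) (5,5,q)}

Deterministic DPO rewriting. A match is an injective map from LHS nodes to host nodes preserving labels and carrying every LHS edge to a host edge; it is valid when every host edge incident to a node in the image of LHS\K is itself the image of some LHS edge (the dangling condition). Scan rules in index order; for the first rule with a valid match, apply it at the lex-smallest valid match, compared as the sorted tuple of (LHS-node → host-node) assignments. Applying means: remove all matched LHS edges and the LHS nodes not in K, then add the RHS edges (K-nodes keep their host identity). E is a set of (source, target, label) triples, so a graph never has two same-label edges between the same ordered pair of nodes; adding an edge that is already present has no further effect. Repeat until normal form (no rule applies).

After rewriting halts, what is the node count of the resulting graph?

start.  V:6 E:6  edges: 0-p->1 1-q->1 1-p->2 1-p->3 5-p->5 5-q->5
1. fire R0 via {0↦4, 1↦5, 2↦2}  →  V:4 E:4  edges: 0-p->1 1-q->1 1-p->2 1-p->3
2. fire R2 via {0↦0, 1↦2, 2↦1}  →  V:3 E:3  edges: 0-p->1 1-q->1 1-p->3
3. fire R2 via {0↦0, 1↦3, 2↦1}  →  V:2 E:2  edges: 0-p->1 1-q->1
halt: no rule applies after step 3
NF nodes: {0:C, 1:A}

Answer: 2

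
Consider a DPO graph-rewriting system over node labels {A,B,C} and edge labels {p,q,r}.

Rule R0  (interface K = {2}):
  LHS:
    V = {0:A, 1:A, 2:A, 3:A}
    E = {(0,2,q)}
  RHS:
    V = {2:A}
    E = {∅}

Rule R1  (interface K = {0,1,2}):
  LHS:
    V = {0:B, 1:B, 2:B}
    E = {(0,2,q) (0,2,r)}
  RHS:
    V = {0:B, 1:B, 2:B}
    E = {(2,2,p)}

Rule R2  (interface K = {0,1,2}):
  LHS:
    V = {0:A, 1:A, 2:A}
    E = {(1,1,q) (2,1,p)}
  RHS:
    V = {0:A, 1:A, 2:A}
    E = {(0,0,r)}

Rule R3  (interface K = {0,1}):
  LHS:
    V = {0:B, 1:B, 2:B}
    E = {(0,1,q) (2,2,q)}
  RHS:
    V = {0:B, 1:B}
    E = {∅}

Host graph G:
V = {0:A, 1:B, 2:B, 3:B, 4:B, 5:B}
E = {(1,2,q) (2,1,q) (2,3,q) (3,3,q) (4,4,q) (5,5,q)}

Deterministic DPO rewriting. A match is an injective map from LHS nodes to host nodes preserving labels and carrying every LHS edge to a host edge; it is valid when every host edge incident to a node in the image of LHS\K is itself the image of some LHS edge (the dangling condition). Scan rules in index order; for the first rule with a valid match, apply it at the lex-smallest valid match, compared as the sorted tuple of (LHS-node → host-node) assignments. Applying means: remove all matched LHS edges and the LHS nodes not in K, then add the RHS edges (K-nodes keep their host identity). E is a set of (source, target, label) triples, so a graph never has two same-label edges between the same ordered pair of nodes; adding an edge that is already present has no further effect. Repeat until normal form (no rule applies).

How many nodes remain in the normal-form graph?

start.  V:6 E:6  edges: 1-q->2 2-q->1 2-q->3 3-q->3 4-q->4 5-q->5
1. fire R3 via {0↦1, 1↦2, 2↦4}  →  V:5 E:4  edges: 2-q->1 2-q->3 3-q->3 5-q->5
2. fire R3 via {0↦2, 1↦1, 2↦5}  →  V:4 E:2  edges: 2-q->3 3-q->3
halt: no rule applies after step 2
NF nodes: {0:A, 1:B, 2:B, 3:B}

Answer: 4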